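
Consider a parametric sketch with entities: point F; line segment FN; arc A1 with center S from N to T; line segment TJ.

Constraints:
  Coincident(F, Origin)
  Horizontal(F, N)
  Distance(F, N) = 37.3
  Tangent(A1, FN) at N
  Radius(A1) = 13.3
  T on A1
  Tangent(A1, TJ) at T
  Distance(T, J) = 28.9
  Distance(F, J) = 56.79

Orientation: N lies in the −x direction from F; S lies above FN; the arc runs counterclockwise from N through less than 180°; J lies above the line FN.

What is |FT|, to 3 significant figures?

30.5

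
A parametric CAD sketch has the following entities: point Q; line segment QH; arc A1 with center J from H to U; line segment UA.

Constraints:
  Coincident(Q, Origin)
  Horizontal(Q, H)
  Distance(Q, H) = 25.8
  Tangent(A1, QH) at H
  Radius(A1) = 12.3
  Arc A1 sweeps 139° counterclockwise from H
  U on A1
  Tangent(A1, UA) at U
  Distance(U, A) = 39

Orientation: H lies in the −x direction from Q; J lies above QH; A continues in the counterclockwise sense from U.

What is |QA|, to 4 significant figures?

66.70

Q is at the origin; QH is horizontal with |QH| = 25.8 and H on the −x side, so H = (-25.80, 0.000). The tangent condition forces JH to be normal to QH, so J = H + (0, 12.3) = (-25.80, 12.30). On A1, H sits at bearing -90° from J; a 139° counterclockwise sweep puts U at bearing 49°, so U = J + 12.3·(cos 49°, sin 49°) = (-17.73, 21.58). A1 meets UA tangentially, so JU is at right angles to UA, so UA runs along (−sin 49°, cos 49°); with |UA| = 39.0, A = (-47.16, 47.17). Then |QA| = |A − Q| = 66.70.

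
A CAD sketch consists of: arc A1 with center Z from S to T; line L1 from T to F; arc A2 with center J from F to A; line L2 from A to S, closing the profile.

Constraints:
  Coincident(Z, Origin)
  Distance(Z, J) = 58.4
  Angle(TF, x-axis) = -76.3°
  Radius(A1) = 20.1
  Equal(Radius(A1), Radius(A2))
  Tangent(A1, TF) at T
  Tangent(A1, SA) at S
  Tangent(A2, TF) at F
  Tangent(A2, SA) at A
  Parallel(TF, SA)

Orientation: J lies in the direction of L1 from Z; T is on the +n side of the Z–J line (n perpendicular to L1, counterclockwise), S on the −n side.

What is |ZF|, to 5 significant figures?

61.762

Tangency of A1 to both parallel lines with radius 20.1 puts T and S at Z ± 20.1·n: T = (19.528, 4.7604), S = (-19.528, -4.7604). Equal radii place F and A the same way about J: F = J + 20.1·n = (33.359, -51.978), A = J − 20.1·n = (-5.6968, -61.499). Then |ZF| = |F − Z| = 61.762.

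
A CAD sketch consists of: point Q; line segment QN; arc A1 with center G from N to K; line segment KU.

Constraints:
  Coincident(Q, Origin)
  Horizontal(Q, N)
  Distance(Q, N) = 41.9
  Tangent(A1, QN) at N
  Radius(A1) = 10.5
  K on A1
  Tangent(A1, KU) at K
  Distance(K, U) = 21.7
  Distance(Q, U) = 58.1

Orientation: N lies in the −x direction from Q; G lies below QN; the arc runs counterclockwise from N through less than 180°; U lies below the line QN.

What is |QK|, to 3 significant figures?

53.7

Checks: |GK| = 10.50 ✓; ∠(GK, KU) = 90.00° ✓; |KU| = 21.70 ✓; |QU| = 58.10 ✓.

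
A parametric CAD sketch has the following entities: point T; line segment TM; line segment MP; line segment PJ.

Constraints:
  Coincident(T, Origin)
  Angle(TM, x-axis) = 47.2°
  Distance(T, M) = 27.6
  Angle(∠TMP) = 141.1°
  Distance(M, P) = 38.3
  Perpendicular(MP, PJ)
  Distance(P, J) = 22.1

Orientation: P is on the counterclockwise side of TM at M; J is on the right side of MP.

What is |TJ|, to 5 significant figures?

71.613

∠TMP = 141.1°, so MP runs at 47.2° + (180° − 141.1°) = 86.100° from the x-axis; with |MP| = 38.3, P = M + 38.3·(cos 86.100°, sin 86.100°) = (21.358, 58.462). The perpendicularity gives PJ at right angles to MP; with |PJ| = 22.1 on the right of MP, J = P + 22.1·(0.99768, -0.068015) = (43.406, 56.959). Then |TJ| = |J − T| = 71.613.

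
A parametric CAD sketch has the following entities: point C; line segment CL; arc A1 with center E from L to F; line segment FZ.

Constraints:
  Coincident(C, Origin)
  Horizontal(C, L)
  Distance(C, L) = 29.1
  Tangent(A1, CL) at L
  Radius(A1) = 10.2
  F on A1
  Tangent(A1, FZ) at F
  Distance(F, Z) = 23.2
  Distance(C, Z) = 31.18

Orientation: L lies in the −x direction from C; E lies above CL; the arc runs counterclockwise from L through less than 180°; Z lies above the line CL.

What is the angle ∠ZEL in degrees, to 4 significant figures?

137.3°

C is at the origin; CL is horizontal with |CL| = 29.1 and L on the −x side, so L = (-29.10, 0.000). A1 meets CL tangentially, so EL is at right angles to CL, so E = L + (0, 10.2) = (-29.10, 10.20). Since EF ⟂ FZ (tangency), |EZ| = √(10.2² + 23.2²) = 25.34 regardless of where F sits on A1. So Z lies on both circle(C, 31.18) and circle(E, 25.34); the above-CL intersection is Z = (-11.91, 28.82). F is the foot of the tangent from Z: F = (-19.46, 6.881).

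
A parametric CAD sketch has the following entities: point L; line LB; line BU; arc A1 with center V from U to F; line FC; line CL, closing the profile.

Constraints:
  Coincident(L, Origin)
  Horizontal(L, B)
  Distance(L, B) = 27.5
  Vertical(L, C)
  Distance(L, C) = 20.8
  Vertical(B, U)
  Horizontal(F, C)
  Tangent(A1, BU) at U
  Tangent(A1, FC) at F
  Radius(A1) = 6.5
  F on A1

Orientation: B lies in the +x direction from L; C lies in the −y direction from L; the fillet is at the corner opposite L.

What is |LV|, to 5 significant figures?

25.406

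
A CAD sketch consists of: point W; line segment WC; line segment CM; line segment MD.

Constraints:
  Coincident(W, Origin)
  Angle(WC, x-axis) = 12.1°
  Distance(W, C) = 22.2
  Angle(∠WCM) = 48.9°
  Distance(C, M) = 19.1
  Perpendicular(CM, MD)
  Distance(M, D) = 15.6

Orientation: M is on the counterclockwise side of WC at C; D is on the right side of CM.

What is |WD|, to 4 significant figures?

32.64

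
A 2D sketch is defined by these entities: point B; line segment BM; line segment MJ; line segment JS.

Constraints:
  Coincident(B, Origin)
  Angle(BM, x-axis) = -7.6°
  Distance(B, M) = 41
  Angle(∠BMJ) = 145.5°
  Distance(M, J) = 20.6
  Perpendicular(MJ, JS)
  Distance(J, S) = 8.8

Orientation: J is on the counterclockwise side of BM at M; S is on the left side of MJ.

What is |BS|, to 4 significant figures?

56.27

∠BMJ = 145.5°, so MJ runs at -7.6° + (180° − 145.5°) = 26.90° from the x-axis; with |MJ| = 20.6, J = M + 20.6·(cos 26.90°, sin 26.90°) = (59.01, 3.898). MJ is perpendicular to JS; with |JS| = 8.8 on the left of MJ, S = J + 8.8·(-0.4524, 0.8918) = (55.03, 11.75). Then |BS| = |S − B| = 56.27.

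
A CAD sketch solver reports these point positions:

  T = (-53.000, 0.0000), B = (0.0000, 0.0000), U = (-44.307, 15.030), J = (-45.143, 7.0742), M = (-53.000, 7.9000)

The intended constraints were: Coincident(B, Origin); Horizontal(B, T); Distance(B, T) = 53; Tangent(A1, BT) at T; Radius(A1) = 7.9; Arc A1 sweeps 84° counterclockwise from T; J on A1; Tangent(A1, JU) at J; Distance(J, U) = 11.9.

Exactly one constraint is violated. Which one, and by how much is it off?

Distance(J, U) = 11.9 — off by 3.90.

B = (0.00, 0.00) ✓; B.y = 0.00, T.y = 0.00 ✓; |BT| = 53.00 ✓; ∠(MT, TB) = 90.00° ✓; |MT| = 7.900 ✓; bearing(M→J) − bearing(M→T) = 84.00° ✓; |MJ| = 7.900 ✓; ∠(MJ, JU) = 90.00° ✓; |JU| = 8.000 ✗.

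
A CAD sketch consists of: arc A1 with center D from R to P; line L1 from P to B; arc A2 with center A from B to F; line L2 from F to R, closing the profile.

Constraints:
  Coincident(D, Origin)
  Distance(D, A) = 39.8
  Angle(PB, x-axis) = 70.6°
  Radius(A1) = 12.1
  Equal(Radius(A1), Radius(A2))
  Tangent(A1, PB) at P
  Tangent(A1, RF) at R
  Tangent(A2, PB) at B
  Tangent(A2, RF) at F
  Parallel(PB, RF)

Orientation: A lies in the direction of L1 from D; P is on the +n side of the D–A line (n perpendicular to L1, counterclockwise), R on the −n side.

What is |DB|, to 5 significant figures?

41.599

Tangency of A1 to both parallel lines with radius 12.1 puts P and R at D ± 12.1·n: P = (-11.413, 4.0191), R = (11.413, -4.0191). Equal radii place B and F the same way about A: B = A + 12.1·n = (1.8070, 41.559), F = A − 12.1·n = (24.633, 33.521). Then |DB| = |B − D| = 41.599.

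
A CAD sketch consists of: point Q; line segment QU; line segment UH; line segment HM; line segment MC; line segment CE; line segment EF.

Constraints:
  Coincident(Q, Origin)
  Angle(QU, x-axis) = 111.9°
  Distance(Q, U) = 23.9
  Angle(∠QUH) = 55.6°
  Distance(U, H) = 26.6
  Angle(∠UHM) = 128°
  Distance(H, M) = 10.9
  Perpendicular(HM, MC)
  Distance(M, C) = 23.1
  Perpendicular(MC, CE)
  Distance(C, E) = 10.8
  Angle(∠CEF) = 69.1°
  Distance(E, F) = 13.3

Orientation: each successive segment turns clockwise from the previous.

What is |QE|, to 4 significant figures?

7.404

Q is at the origin; QU runs at 111.9° with length 23.9, so U = (-8.914, 22.18). ∠QUH = 55.6° gives UH at -12.50° from the x-axis; with |UH| = 26.6, H = (17.06, 16.42). ∠UHM = 128.0° gives HM at -64.50° from the x-axis; with |HM| = 10.9, M = (21.75, 6.580). HM is perpendicular to MC, so MC runs at -154.5°; with |MC| = 23.1, C = (0.8979, -3.365). The perpendicularity gives CE at right angles to MC, so CE runs at 115.5°; with |CE| = 10.8, E = (-3.752, 6.383). Then |QE| = |E − Q| = 7.404.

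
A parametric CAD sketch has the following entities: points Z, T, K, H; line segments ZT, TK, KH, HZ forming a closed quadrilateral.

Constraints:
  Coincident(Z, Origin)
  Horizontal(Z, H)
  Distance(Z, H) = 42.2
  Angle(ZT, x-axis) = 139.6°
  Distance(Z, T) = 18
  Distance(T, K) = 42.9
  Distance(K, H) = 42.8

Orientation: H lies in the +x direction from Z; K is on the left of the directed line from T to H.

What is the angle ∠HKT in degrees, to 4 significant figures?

83.58°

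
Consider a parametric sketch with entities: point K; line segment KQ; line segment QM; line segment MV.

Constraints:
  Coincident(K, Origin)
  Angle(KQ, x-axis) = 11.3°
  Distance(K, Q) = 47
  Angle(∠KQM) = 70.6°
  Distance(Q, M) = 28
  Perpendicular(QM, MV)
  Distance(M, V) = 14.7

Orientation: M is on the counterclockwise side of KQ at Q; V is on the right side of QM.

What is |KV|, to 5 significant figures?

60.317

K is at the origin; KQ runs at 11.3° with length 47.0, so Q = 47.0·(cos 11.3°, sin 11.3°) = (46.089, 9.2095). ∠KQM = 70.6°, so QM runs at 11.3° + (180° − 70.6°) = 120.70° from the x-axis; with |QM| = 28.0, M = Q + 28.0·(cos 120.70°, sin 120.70°) = (31.794, 33.285). The perpendicularity gives MV at right angles to QM; with |MV| = 14.7 on the right of QM, V = M + 14.7·(0.85985, 0.51054) = (44.434, 40.790). Then |KV| = |V − K| = 60.317.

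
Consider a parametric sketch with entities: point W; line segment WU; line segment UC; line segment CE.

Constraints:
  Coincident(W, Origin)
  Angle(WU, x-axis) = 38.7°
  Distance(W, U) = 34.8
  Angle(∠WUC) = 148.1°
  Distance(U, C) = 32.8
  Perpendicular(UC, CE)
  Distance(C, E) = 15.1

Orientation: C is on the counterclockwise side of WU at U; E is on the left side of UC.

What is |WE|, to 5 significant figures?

62.431

W is at the origin; WU runs at 38.7° with length 34.8, so U = 34.8·(cos 38.7°, sin 38.7°) = (27.159, 21.758). ∠WUC = 148.1°, so UC runs at 38.7° + (180° − 148.1°) = 70.600° from the x-axis; with |UC| = 32.8, C = U + 32.8·(cos 70.600°, sin 70.600°) = (38.054, 52.696). UC is perpendicular to CE; with |CE| = 15.1 on the left of UC, E = C + 15.1·(-0.94322, 0.33216) = (23.811, 57.712). Then |WE| = |E − W| = 62.431.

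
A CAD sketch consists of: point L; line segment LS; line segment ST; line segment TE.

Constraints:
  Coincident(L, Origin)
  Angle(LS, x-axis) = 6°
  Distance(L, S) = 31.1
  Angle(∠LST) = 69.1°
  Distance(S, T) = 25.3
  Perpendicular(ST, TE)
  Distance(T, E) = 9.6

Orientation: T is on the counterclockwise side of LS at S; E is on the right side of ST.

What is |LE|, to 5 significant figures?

41.181

L is at the origin; LS runs at 6.0° with length 31.1, so S = 31.1·(cos 6.0°, sin 6.0°) = (30.930, 3.2508). ∠LST = 69.1°, so ST runs at 6.0° + (180° − 69.1°) = 116.90° from the x-axis; with |ST| = 25.3, T = S + 25.3·(cos 116.90°, sin 116.90°) = (19.483, 25.813). The perpendicularity gives TE at right angles to ST; with |TE| = 9.6 on the right of ST, E = T + 9.6·(0.89180, 0.45243) = (28.044, 30.157). Then |LE| = |E − L| = 41.181.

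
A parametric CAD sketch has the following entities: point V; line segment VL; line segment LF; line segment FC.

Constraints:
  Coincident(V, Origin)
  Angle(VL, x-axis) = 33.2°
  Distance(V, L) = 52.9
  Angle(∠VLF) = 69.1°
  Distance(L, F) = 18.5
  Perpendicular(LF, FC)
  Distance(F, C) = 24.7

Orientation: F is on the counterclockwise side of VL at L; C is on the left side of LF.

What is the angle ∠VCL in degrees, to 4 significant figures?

144.0°

∠VLF = 69.1°, so LF runs at 33.2° + (180° − 69.1°) = 144.1° from the x-axis; with |LF| = 18.5, F = L + 18.5·(cos 144.1°, sin 144.1°) = (29.28, 39.81). The perpendicularity gives FC at right angles to LF; with |FC| = 24.7 on the left of LF, C = F + 24.7·(-0.5864, -0.8100) = (14.80, 19.81). Then cos ∠VCL = CV·CL / (|CV||CL|), giving 144.0°.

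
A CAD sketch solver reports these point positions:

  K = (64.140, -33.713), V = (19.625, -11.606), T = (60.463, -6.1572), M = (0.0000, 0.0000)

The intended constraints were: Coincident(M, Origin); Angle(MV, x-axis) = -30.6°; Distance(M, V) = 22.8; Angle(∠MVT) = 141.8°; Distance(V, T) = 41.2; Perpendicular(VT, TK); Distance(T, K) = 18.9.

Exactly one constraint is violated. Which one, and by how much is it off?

Distance(T, K) = 18.9 — off by 8.90.

M = (0.00, 0.00) ✓; MV at -30.60° ✓; |MV| = 22.80 ✓; ∠MVT = 141.8° ✓; |VT| = 41.20 ✓; ∠(VT, TK) = 90.00° ✓; |TK| = 27.80 ✗.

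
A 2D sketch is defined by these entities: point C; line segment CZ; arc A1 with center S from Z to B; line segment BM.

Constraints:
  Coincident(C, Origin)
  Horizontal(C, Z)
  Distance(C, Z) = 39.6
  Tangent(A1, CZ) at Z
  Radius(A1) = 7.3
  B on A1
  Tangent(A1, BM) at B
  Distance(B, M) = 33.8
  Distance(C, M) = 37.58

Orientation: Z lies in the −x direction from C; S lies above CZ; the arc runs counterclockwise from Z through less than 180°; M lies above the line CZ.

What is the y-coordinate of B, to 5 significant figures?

3.8106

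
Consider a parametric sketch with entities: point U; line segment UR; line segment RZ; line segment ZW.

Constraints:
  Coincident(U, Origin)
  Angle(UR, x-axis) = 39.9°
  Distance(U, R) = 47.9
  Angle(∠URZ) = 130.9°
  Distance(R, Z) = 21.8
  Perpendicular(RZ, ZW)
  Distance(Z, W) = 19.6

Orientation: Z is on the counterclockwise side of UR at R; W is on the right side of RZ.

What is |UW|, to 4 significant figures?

77.07

U is at the origin; UR runs at 39.9° with length 47.9, so R = 47.9·(cos 39.9°, sin 39.9°) = (36.75, 30.73). ∠URZ = 130.9°, so RZ runs at 39.9° + (180° − 130.9°) = 89.00° from the x-axis; with |RZ| = 21.8, Z = R + 21.8·(cos 89.00°, sin 89.00°) = (37.13, 52.52). RZ ⟂ ZW; with |ZW| = 19.6 on the right of RZ, W = Z + 19.6·(0.9998, -0.01745) = (56.72, 52.18). Then |UW| = |W − U| = 77.07.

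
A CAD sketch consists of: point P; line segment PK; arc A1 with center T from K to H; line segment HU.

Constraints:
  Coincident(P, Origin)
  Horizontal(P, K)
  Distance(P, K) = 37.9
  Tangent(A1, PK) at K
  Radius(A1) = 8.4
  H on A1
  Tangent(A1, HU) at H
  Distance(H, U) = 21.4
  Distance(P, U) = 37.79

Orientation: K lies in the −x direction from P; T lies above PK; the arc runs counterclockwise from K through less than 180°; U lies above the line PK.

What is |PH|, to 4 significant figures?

30.42

Checks: P.y = 0.00, K.y = 0.00 ✓; |TH| = 8.400 ✓; ∠(TH, HU) = 90.00° ✓; |HU| = 21.40 ✓; |PU| = 37.79 ✓.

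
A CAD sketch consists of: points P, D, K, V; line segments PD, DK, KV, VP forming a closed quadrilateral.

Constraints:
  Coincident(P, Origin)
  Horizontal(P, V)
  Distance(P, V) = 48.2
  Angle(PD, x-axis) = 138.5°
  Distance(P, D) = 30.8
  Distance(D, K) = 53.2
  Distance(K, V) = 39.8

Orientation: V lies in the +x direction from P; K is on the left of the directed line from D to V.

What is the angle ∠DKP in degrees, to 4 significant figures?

35.35°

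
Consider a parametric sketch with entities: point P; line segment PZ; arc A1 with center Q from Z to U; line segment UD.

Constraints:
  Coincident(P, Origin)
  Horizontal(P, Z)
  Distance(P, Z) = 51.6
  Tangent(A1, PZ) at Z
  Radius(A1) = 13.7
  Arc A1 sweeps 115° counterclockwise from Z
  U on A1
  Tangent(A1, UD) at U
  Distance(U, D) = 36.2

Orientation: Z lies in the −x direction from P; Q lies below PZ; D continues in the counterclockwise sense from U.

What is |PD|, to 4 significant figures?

71.47

P is at the origin; PZ is horizontal with |PZ| = 51.6 and Z on the −x side, so Z = (-51.60, 0.000). Since A1 is tangent to PZ there, QZ ⟂ PZ, so Q = Z + (0, -13.7) = (-51.60, -13.70). On A1, Z sits at bearing 90° from Q; a 115° counterclockwise sweep puts U at bearing 205°, so U = Q + 13.7·(cos 205°, sin 205°) = (-64.02, -19.49). The tangent condition forces QU to be normal to UD, so UD runs along (−sin 205°, cos 205°); with |UD| = 36.2, D = (-48.72, -52.30). Then |PD| = |D − P| = 71.47.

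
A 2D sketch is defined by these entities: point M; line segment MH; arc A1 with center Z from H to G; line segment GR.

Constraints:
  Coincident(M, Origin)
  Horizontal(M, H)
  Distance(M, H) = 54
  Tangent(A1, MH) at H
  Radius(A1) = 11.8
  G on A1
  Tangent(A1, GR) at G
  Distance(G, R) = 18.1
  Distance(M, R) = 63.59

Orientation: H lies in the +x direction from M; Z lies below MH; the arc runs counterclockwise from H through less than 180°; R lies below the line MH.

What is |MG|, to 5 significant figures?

47.788

Checks: |ZH| = 11.80 ✓; |ZG| = 11.80 ✓; ∠(ZG, GR) = 90.00° ✓; |GR| = 18.10 ✓; |MR| = 63.59 ✓.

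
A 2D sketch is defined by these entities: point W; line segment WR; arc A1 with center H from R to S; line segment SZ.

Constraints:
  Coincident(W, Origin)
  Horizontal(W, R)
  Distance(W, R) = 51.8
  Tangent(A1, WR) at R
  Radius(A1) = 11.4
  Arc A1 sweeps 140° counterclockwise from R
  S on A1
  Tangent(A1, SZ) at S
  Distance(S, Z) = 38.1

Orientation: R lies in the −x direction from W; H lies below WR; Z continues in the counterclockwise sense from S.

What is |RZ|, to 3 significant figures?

49.7

W is at the origin; WR is horizontal with |WR| = 51.8 and R on the −x side, so R = (-51.8, 0.00). Since A1 is tangent to WR there, HR ⟂ WR, so H = R + (0, -11.4) = (-51.8, -11.4). On A1, R sits at bearing 90° from H; a 140° counterclockwise sweep puts S at bearing 230°, so S = H + 11.4·(cos 230°, sin 230°) = (-59.1, -20.1). Tangency of A1 to SZ means the radius HS is perpendicular to SZ, so SZ runs along (−sin 230°, cos 230°); with |SZ| = 38.1, Z = (-29.9, -44.6). Then |RZ| = |Z − R| = 49.7.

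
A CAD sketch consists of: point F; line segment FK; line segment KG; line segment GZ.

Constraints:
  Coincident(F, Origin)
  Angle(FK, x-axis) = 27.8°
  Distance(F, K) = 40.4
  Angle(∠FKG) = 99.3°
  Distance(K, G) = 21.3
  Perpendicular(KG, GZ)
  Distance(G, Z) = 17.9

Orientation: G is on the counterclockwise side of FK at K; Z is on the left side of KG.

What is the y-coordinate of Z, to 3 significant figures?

33.4

F is at the origin; FK runs at 27.8° with length 40.4, so K = 40.4·(cos 27.8°, sin 27.8°) = (35.7, 18.8). ∠FKG = 99.3°, so KG runs at 27.8° + (180° − 99.3°) = 108° from the x-axis; with |KG| = 21.3, G = K + 21.3·(cos 108°, sin 108°) = (29.0, 39.0). The perpendicularity gives GZ at right angles to KG; with |GZ| = 17.9 on the left of KG, Z = G + 17.9·(-0.948, -0.317) = (12.0, 33.4). So Z.y = 33.4.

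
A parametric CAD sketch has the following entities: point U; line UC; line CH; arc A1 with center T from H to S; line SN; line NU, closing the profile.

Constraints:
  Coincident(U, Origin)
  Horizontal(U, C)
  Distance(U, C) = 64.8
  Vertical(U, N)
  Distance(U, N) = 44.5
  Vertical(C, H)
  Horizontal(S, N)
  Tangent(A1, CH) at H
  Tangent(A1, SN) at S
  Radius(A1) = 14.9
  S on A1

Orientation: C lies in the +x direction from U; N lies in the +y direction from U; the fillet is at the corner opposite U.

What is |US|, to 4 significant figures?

66.86

U is at the origin; U and C share the same y with |UC| = 64.8 and C on the +x side, so C = (64.80, 0.000). UN is vertical with |UN| = 44.5 and N on the +y side, so N = (0.000, 44.50). The virtual corner opposite U is at (64.80, 44.50). Since A1 is tangent to CH there, TH ⟂ CH and the tangent condition forces TS to be normal to SN, with radius 14.9, so the center T sits 14.9 in from both sides at T = (49.90, 29.60). That places the tangent points at H = (64.80, 29.60) on CH and S = (49.90, 44.50) on SN. Then |US| = |S − U| = 66.86.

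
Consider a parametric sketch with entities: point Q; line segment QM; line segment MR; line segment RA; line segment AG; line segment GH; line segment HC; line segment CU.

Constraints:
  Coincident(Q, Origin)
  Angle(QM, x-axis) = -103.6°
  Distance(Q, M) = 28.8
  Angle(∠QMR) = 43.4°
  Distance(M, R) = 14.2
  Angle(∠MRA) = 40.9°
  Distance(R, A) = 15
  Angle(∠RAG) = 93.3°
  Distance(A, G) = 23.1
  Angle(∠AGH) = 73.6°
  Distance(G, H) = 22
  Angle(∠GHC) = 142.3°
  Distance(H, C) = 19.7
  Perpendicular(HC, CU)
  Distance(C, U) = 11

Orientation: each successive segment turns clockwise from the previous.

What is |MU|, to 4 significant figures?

23.90

Q is at the origin; QM runs at -103.6° with length 28.8, so M = (-6.772, -27.99). ∠QMR = 43.4° gives MR at 119.8° from the x-axis; with |MR| = 14.2, R = (-13.83, -15.67). ∠MRA = 40.9° gives RA at -19.30° from the x-axis; with |RA| = 15.0, A = (0.3279, -20.63). ∠RAG = 93.3° gives AG at -106.0° from the x-axis; with |AG| = 23.1, G = (-6.039, -42.83). ∠AGH = 73.6° gives GH at 147.6° from the x-axis; with |GH| = 22.0, H = (-24.61, -31.04). ∠GHC = 142.3° gives HC at 109.9° from the x-axis; with |HC| = 19.7, C = (-31.32, -12.52). The perpendicularity gives CU at right angles to HC, so CU runs at 19.90°; with |CU| = 11.0, U = (-20.98, -8.777). Then |MU| = |U − M| = 23.90.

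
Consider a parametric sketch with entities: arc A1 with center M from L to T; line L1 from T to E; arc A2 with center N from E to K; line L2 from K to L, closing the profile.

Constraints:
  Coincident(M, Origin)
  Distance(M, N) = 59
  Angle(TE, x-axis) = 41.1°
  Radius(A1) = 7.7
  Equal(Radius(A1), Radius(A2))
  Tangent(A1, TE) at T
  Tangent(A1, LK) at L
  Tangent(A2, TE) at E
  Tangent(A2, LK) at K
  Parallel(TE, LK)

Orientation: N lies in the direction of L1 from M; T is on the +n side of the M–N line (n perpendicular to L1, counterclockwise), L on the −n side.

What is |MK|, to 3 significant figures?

59.5

The slot axis is L1's direction at 41.1°, so u = (cos 41.1°, sin 41.1°) = (0.754, 0.657) and n = (−sin 41.1°, cos 41.1°) = (-0.657, 0.754). M is at the origin and N lies 59.0 along u from M, so N = 59.0·u = (44.5, 38.8). Tangency of A1 to both parallel lines with radius 7.7 puts T and L at M ± 7.7·n: T = (-5.06, 5.80), L = (5.06, -5.80). Equal radii place E and K the same way about N: E = N + 7.7·n = (39.4, 44.6), K = N − 7.7·n = (49.5, 33.0). Then |MK| = |K − M| = 59.5.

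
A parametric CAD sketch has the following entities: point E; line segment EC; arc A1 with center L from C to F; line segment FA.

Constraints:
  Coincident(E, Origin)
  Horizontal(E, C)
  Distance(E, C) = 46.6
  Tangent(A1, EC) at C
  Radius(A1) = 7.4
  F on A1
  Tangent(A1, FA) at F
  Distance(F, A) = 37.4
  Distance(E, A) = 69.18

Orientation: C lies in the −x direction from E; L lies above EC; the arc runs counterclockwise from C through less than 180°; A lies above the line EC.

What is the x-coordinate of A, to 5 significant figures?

-52.486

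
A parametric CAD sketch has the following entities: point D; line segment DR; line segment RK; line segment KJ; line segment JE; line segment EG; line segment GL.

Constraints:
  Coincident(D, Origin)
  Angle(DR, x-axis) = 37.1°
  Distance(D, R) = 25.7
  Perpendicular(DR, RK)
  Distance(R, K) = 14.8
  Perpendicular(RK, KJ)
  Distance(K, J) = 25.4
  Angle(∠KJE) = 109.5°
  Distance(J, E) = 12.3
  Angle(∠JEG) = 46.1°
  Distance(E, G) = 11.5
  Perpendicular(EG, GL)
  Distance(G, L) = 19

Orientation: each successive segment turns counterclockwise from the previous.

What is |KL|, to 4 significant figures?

28.84

∠JEG = 46.1° gives EG at 61.50° from the x-axis; with |EG| = 11.5, G = (0.5183, 10.37). EG is perpendicular to GL, so GL runs at 151.5°; with |GL| = 19.0, L = (-16.18, 19.43). Then |KL| = |L − K| = 28.84.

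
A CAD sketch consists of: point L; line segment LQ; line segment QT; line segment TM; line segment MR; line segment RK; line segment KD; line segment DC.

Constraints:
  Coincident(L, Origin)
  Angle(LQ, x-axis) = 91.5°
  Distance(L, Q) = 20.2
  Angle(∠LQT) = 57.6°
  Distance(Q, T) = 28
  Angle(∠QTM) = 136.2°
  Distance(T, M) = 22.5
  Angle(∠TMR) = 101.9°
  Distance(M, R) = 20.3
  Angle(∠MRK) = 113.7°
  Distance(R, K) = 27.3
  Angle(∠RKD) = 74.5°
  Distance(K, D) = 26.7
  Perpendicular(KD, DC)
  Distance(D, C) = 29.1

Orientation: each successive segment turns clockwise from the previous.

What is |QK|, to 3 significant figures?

29.6

L is at the origin; LQ runs at 91.5° with length 20.2, so Q = (-0.529, 20.2). ∠LQT = 57.6° gives QT at -30.9° from the x-axis; with |QT| = 28.0, T = (23.5, 5.81). ∠QTM = 136.2° gives TM at -74.7° from the x-axis; with |TM| = 22.5, M = (29.4, -15.9). ∠TMR = 101.9° gives MR at -153° from the x-axis; with |MR| = 20.3, R = (11.4, -25.2). ∠MRK = 113.7° gives RK at 141° from the x-axis; with |RK| = 27.3, K = (-9.81, -7.95). Then |QK| = |K − Q| = 29.6.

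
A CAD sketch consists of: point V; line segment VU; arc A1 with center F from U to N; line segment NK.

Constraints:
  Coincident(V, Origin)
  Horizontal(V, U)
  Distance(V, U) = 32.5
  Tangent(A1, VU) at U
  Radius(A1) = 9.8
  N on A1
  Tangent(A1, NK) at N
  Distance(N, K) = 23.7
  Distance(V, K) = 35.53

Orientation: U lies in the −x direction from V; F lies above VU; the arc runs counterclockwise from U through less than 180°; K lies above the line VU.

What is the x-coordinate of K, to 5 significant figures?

-17.749

V is at the origin; VU is horizontal with |VU| = 32.5 and U on the −x side, so U = (-32.500, 0.0000). The tangent condition forces FU to be normal to VU, so F = U + (0, 9.8) = (-32.500, 9.8000). Since FN ⟂ NK (tangency), |FK| = √(9.8² + 23.7²) = 25.646 regardless of where N sits on A1. So K lies on both circle(V, 35.53) and circle(F, 25.646); the above-VU intersection is K = (-17.749, 30.779). N is the foot of the tangent from K: N = (-22.938, 7.6543).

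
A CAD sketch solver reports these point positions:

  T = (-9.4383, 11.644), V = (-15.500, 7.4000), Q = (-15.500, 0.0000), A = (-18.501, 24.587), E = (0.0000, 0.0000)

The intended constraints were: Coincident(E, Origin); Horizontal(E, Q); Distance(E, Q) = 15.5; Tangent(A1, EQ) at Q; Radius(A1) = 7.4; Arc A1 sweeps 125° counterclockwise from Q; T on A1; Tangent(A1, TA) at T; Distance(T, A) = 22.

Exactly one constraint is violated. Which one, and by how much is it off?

Distance(T, A) = 22 — off by 6.20.

E = (0.00, 0.00) ✓; E.y = 0.00, Q.y = 0.00 ✓; |EQ| = 15.50 ✓; ∠(VQ, QE) = 90.00° ✓; |VQ| = 7.400 ✓; bearing(V→T) − bearing(V→Q) = 125.0° ✓; |VT| = 7.400 ✓; ∠(VT, TA) = 90.00° ✓; |TA| = 15.80 ✗.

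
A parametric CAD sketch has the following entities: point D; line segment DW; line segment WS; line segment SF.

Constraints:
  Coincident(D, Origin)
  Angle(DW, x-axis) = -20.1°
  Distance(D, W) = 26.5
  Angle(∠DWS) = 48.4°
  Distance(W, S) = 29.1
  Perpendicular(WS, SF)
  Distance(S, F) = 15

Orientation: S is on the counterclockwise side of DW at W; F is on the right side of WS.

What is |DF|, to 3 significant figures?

36.7

∠DWS = 48.4°, so WS runs at -20.1° + (180° − 48.4°) = 112° from the x-axis; with |WS| = 29.1, S = W + 29.1·(cos 112°, sin 112°) = (14.2, 18.0). WS is perpendicular to SF; with |SF| = 15.0 on the right of WS, F = S + 15.0·(0.930, 0.367) = (28.2, 23.5). Then |DF| = |F − D| = 36.7.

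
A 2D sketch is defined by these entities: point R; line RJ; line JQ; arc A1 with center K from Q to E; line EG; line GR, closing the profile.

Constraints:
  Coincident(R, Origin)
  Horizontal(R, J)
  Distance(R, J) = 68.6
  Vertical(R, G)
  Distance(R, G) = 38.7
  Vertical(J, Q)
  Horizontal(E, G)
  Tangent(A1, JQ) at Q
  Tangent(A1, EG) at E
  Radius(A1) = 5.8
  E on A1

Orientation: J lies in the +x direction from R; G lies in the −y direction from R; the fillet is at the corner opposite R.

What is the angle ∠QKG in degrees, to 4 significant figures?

174.7°

The virtual corner opposite R is at (68.60, -38.70). A1 meets JQ tangentially, so KQ is at right angles to JQ and A1 meets EG tangentially, so KE is at right angles to EG, with radius 5.8, so the center K sits 5.8 in from both sides at K = (62.80, -32.90). That places the tangent points at Q = (68.60, -32.90) on JQ and E = (62.80, -38.70) on EG. Then cos ∠QKG = KQ·KG / (|KQ||KG|), giving 174.7°.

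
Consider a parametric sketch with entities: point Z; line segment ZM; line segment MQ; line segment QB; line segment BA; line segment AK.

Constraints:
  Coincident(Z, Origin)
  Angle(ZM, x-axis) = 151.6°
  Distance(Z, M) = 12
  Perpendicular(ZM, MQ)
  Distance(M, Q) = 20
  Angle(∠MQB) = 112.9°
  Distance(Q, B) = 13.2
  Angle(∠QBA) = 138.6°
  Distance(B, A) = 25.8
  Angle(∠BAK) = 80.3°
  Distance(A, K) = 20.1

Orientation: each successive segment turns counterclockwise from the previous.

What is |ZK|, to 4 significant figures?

15.15

∠QBA = 138.6° gives BA at -9.900° from the x-axis; with |BA| = 25.8, A = (13.60, -26.62). ∠BAK = 80.3° gives AK at 89.80° from the x-axis; with |AK| = 20.1, K = (13.67, -6.523). Then |ZK| = |K − Z| = 15.15.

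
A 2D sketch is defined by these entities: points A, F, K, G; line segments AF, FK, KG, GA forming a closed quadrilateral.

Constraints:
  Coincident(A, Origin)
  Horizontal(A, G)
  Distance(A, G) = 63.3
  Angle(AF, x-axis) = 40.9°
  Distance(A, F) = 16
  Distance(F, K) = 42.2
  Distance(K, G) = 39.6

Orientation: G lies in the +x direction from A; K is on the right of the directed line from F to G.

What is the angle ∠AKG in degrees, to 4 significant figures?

101.2°

A is at the origin; AG is horizontal with |AG| = 63.3 and G in +x, so G = (63.3, 0). AF runs at 40.9° with |AF| = 16.0, so F = (12.09, 10.48). K is determined by |FK| = 42.2 and |KG| = 39.6 together: it lies at the intersection of circle(F, 42.2) and circle(G, 39.6). With |FG| = 52.27, the foot of the radical line on FG is 28.17 from F and the perpendicular offset is √(42.2² − 28.17²) = 31.42. Taking the right-of-FG solution: K = (33.39, -25.96).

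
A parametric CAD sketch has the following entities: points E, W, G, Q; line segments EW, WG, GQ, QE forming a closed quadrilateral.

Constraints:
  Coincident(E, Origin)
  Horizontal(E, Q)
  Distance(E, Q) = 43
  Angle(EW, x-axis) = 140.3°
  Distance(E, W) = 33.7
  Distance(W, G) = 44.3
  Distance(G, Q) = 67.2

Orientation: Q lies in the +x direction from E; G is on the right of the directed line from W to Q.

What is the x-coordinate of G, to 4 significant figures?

-20.35

E is at the origin; EQ is horizontal with |EQ| = 43.0 and Q in +x, so Q = (43.0, 0). EW runs at 140.3° with |EW| = 33.7, so W = (-25.93, 21.53). G is determined by |WG| = 44.3 and |GQ| = 67.2 together: it lies at the intersection of circle(W, 44.3) and circle(Q, 67.2). With |WQ| = 72.21, the foot of the radical line on WQ is 18.43 from W and the perpendicular offset is √(44.3² − 18.43²) = 40.29. Taking the right-of-WQ solution: G = (-20.35, -22.42).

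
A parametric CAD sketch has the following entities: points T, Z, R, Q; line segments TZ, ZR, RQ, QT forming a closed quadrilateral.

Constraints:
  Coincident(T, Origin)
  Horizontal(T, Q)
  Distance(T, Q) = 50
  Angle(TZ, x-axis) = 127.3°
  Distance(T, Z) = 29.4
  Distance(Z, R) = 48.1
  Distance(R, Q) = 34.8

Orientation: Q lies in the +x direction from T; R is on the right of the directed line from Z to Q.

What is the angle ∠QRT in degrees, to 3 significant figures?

132°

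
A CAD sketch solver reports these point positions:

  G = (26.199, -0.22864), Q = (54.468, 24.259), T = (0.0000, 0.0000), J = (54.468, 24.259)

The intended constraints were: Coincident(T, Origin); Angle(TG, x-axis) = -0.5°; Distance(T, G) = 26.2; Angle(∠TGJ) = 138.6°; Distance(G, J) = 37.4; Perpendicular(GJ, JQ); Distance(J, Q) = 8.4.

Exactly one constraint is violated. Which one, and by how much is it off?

Distance(J, Q) = 8.4 — off by 8.40.

T = (0.00, 0.00) ✓; TG at -0.5000° ✓; |TG| = 26.20 ✓; ∠TGJ = 138.6° ✓; |GJ| = 37.40 ✓; ∠(GJ, JQ) = 90.00° ✓; |JQ| = 0.000 ✗.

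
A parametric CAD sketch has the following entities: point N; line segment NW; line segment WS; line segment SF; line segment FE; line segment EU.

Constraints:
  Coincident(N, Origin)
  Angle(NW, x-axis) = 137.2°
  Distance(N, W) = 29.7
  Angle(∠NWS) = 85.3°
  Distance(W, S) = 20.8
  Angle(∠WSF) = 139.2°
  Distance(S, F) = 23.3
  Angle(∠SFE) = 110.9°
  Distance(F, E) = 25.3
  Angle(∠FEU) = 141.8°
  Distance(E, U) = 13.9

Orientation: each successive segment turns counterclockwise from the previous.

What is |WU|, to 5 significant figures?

49.740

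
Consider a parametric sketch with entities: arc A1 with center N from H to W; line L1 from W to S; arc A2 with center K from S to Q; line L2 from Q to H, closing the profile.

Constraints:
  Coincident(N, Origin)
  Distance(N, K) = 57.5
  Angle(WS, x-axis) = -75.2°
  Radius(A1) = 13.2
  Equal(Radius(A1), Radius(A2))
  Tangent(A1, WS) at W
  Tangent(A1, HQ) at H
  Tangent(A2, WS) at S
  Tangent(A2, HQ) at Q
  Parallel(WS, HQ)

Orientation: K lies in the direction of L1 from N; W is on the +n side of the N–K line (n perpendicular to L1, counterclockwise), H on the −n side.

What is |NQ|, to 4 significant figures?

59.00

The slot axis is L1's direction at -75.2°, so u = (cos -75.2°, sin -75.2°) = (0.2554, -0.9668) and n = (−sin -75.2°, cos -75.2°) = (0.9668, 0.2554). N is at the origin and K lies 57.5 along u from N, so K = 57.5·u = (14.69, -55.59). Tangency of A1 to both parallel lines with radius 13.2 puts W and H at N ± 13.2·n: W = (12.76, 3.372), H = (-12.76, -3.372). Equal radii place S and Q the same way about K: S = K + 13.2·n = (27.45, -52.22), Q = K − 13.2·n = (1.926, -58.96). Then |NQ| = |Q − N| = 59.00.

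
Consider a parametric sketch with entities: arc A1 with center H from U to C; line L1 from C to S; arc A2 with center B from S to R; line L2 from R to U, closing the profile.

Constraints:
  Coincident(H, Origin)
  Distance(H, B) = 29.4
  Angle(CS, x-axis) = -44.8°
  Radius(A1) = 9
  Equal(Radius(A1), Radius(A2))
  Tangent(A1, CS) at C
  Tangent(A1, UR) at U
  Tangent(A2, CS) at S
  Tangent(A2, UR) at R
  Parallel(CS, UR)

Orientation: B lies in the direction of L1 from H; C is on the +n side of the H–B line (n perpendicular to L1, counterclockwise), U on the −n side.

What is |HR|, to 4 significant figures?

30.75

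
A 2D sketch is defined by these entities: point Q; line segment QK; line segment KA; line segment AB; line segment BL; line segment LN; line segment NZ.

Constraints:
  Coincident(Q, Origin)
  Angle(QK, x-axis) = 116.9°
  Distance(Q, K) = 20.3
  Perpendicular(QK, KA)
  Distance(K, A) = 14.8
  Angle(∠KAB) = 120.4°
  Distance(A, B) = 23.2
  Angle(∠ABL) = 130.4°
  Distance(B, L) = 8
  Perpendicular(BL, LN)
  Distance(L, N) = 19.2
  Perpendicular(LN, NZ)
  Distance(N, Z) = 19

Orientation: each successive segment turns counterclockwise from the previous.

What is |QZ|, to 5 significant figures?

20.817

The perpendicularity gives LN at right angles to BL, so LN runs at 46.100°; with |LN| = 19.2, N = (-4.7216, -3.4619). LN is perpendicular to NZ, so NZ runs at 136.10°; with |NZ| = 19.0, Z = (-18.412, 9.7127). Then |QZ| = |Z − Q| = 20.817.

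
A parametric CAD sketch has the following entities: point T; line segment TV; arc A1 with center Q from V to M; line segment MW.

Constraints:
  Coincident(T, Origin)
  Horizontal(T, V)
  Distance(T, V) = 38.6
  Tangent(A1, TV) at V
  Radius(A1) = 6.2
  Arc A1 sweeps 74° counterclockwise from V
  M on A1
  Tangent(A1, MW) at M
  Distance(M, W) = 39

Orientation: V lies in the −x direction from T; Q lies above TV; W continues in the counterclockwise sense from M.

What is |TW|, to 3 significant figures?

47.3

T is at the origin; T and V share the same y with |TV| = 38.6 and V on the −x side, so V = (-38.6, 0.00). Tangency of A1 to TV means the radius QV is perpendicular to TV, so Q = V + (0, 6.2) = (-38.6, 6.20). On A1, V sits at bearing -90° from Q; a 74° counterclockwise sweep puts M at bearing -16°, so M = Q + 6.2·(cos -16°, sin -16°) = (-32.6, 4.49). Tangency of A1 to MW means the radius QM is perpendicular to MW, so MW runs along (−sin -16°, cos -16°); with |MW| = 39.0, W = (-21.9, 42.0). Then |TW| = |W − T| = 47.3.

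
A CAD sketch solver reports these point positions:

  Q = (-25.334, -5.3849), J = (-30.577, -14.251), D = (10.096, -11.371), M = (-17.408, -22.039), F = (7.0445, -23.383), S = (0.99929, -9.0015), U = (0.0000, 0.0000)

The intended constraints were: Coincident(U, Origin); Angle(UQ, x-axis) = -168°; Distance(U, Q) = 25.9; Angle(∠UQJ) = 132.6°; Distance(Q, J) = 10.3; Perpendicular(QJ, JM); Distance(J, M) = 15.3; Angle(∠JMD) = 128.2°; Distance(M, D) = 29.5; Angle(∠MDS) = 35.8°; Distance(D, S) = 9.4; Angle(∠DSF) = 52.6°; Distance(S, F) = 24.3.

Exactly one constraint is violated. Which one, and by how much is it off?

Distance(S, F) = 24.3 — off by 8.70.

U = (0.00, 0.00) ✓; UQ at -168.0° ✓; |UQ| = 25.90 ✓; ∠UQJ = 132.6° ✓; |QJ| = 10.30 ✓; ∠(QJ, JM) = 90.00° ✓; |JM| = 15.30 ✓; ∠JMD = 128.2° ✓; |MD| = 29.50 ✓; ∠MDS = 35.80° ✓; |DS| = 9.400 ✓; ∠DSF = 52.60° ✓; |SF| = 15.60 ✗.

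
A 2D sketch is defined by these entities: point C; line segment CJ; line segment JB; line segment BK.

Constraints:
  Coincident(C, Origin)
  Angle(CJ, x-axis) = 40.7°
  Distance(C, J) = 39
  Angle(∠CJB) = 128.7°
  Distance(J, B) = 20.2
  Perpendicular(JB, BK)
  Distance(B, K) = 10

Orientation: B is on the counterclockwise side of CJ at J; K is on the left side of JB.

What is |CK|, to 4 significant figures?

49.05

∠CJB = 128.7°, so JB runs at 40.7° + (180° − 128.7°) = 92.00° from the x-axis; with |JB| = 20.2, B = J + 20.2·(cos 92.00°, sin 92.00°) = (28.86, 45.62). The perpendicularity gives BK at right angles to JB; with |BK| = 10.0 on the left of JB, K = B + 10.0·(-0.9994, -0.03490) = (18.87, 45.27). Then |CK| = |K − C| = 49.05.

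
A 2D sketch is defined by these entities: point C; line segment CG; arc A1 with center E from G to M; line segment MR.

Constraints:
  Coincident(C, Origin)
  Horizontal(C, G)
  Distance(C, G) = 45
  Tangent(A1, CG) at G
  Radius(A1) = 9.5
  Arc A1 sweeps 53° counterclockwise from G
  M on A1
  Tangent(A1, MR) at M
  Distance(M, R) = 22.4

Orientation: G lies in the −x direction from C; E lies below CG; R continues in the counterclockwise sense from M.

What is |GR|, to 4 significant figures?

30.22

C is at the origin; C and G share the same y with |CG| = 45.0 and G on the −x side, so G = (-45.00, 0.000). The tangent condition forces EG to be normal to CG, so E = G + (0, -9.5) = (-45.00, -9.500). On A1, G sits at bearing 90° from E; a 53° counterclockwise sweep puts M at bearing 143°, so M = E + 9.5·(cos 143°, sin 143°) = (-52.59, -3.783). Since A1 is tangent to MR there, EM ⟂ MR, so MR runs along (−sin 143°, cos 143°); with |MR| = 22.4, R = (-66.07, -21.67). Then |GR| = |R − G| = 30.22.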